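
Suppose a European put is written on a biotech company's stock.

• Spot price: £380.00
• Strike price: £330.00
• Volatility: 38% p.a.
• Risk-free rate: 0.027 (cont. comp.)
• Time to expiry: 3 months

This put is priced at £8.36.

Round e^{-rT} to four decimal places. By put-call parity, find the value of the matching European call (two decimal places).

£60.57

e^(−rT) = e^(−0.027·0.25) = 0.9933
Put-call parity: C − P = S − K·e^(−rT) = 380 − 330·0.9933 = 380 − 327.7890 = 52.2110
C = P + (C − P) = 8.36 + (52.2110) = 60.5710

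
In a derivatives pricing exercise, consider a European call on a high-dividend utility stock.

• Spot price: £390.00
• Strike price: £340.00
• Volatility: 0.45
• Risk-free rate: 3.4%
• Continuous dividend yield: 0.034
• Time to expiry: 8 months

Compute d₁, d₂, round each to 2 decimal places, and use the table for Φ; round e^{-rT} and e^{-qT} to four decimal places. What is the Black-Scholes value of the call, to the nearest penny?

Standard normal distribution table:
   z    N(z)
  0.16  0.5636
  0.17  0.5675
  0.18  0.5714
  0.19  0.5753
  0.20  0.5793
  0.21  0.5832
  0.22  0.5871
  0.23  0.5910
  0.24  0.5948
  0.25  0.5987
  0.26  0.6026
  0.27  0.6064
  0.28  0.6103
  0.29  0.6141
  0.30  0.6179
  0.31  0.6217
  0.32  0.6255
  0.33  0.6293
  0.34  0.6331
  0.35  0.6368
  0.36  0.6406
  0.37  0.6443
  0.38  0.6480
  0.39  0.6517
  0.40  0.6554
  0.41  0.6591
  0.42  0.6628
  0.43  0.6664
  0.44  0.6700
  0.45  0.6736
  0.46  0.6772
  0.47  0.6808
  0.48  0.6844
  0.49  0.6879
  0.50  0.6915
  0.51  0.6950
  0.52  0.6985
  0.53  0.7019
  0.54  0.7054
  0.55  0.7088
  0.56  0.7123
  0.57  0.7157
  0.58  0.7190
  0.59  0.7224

£80.35

T = 0.6667;  σ√T = 0.3674
d₁ = [ln(390/340) + (0.034 − 0.034 + ½·0.45²)·0.6667] / (σ√T) = (0.1372 + 0.0675) / 0.3674 = 0.5571 ≈ 0.56
d₂ = 0.5571 − 0.3674 = 0.1897 ≈ 0.19
exp(−qT) = exp(−0.034·0.6667) = 0.9776;  exp(−rT) = exp(−0.034·0.6667) = 0.9776
N(d₁) = N(0.56) = 0.7123;  N(d₂) = N(0.19) = 0.5753
C = 390·0.9776·0.7123 − 340·0.9776·0.5753 = 271.5743 − 191.2205 = 80.3538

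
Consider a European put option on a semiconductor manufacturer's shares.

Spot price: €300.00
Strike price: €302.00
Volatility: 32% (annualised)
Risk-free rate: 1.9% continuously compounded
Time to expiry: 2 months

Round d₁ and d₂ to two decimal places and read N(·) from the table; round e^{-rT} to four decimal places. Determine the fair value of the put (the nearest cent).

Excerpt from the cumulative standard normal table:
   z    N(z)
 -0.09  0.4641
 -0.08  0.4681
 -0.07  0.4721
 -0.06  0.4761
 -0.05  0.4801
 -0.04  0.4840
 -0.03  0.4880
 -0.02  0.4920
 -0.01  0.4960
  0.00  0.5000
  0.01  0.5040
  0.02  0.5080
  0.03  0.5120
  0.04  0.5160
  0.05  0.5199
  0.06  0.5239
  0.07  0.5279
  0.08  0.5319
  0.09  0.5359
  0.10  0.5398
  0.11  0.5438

σ√T = 0.32 × 0.4082 = 0.1306
ln(S/K) + (r + σ²/2)T = ln(300/302) + (0.019 + 0.32²/2)·0.1667 = -0.0066 + 0.0117 = 0.0051
d₁ = 0.0051 / 0.1306 = 0.0387 which rounds to 0.04
d₂ = d₁ − σ√T = 0.0387 − 0.1306 = -0.0919 which rounds to -0.09
exp(−rT) = exp(−0.019·0.1667) = 0.9968
N(−d₂) = N(0.09) = 0.5359;  N(−d₁) = N(-0.04) = 0.4840
P = 302·0.9968·0.5359 − 300·0.4840 = 161.3239 − 145.2000 = 16.1239

€16.12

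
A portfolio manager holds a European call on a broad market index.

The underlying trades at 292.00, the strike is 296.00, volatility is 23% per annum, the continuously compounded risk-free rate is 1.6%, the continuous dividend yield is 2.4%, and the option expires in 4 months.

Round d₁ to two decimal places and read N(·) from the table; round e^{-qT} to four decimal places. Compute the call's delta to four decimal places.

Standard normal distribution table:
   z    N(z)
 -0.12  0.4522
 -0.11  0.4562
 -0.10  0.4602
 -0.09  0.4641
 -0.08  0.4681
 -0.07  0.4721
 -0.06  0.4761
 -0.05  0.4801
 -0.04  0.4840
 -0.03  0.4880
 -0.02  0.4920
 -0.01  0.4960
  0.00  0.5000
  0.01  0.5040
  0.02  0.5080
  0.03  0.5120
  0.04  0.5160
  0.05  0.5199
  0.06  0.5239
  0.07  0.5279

T = 0.3333;  σ√T = 0.1328
d₁ = [ln(292/296) + (0.016 − 0.024 + 0.23²/2)·0.3333] / 0.1328 = [-0.0136 + 0.0062] / 0.1328 = -0.0561 which rounds to -0.06
N(d₁) = N(-0.06) = 0.4761
Δ_call = exp(−qT)·N(d₁) = 0.9920·0.4761 = 0.4723

0.4723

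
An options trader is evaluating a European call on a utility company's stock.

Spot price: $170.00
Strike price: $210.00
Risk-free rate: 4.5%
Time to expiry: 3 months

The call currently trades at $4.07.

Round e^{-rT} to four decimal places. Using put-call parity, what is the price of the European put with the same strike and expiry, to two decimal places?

$41.72

exp(−rT) = exp(−0.045·0.25) = 0.9888
Put-call parity: C − P = S − K·e^(−rT) = 170 − 210·0.9888 = 170 − 207.6480 = -37.6480
P = C − (C − P) = 4.07 − (-37.6480) = 41.7180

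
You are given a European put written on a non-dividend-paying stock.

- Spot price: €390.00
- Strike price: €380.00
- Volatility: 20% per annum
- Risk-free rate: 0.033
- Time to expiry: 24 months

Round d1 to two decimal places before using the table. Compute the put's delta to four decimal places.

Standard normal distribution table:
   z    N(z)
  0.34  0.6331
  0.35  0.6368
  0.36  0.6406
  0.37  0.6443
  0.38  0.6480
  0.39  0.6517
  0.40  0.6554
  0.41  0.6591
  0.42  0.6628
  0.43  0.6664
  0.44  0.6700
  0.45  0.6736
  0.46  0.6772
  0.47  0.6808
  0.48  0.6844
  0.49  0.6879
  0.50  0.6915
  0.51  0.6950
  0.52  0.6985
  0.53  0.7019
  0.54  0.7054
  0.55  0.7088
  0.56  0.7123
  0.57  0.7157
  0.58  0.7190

-0.3192

σ√T = 0.2 × 1.4142 = 0.2828
d₁ = [ln(390/380) + (0.033 + ½·0.2²)·2] / (σ√T) = (0.0260 + 0.1060) / 0.2828 = 0.4666 → 0.47
N(d₁) = N(0.47) = 0.6808
Δ_put = N(d₁) − 1 = 0.6808 − 1 = -0.3192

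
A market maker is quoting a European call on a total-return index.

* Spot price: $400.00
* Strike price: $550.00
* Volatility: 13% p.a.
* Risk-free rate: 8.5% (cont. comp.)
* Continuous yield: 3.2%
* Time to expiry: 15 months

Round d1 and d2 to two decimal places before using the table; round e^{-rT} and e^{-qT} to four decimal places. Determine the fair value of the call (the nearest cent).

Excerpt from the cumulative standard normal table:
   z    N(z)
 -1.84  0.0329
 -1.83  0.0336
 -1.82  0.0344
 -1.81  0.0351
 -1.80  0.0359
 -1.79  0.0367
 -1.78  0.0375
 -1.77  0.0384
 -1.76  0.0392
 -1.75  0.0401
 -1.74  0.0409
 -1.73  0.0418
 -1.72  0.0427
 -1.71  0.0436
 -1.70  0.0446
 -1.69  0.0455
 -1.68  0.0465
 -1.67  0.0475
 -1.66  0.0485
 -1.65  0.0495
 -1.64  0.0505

$1.28

T = 1.25;  σ√T = 0.1453
ln(S/K) + (r − q + σ²/2)T = ln(400/550) + (0.085 − 0.032 + 0.13²/2)·1.25 = -0.3185 + 0.0768 = -0.2416
d₁ = -0.2416 / 0.1453 = -1.6625 ≈ -1.66
d₂ = d₁ − σ√T = -1.6625 − 0.1453 = -1.8079 ≈ -1.81
e^(−qT) = e^(−0.032·1.25) = 0.9608;  e^(−rT) = e^(−0.085·1.25) = 0.8992
N(d₁) = N(-1.66) = 0.0485;  N(d₂) = N(-1.81) = 0.0351
C = 400·0.9608·0.0485 − 550·0.8992·0.0351 = 18.6395 − 17.3591 = 1.2805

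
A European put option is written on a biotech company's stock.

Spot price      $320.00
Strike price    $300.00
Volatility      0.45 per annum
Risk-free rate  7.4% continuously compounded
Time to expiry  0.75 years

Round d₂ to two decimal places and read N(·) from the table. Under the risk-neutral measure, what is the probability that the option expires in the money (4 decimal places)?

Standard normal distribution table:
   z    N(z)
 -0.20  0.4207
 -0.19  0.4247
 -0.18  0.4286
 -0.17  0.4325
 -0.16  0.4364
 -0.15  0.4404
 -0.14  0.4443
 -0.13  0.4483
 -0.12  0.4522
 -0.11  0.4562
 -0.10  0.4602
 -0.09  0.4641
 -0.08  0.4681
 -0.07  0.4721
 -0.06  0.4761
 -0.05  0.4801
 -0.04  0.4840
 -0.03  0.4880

0.4562

σ√T = 0.45 × 0.8660 = 0.3897
ln(S/K) + (r + σ²/2)T = ln(320/300) + (0.074 + 0.45²/2)·0.75 = 0.0645 + 0.1314 = 0.1960
d₁ = 0.1960 / 0.3897 = 0.5029 which rounds to 0.50
d₂ = d₁ − σ√T = 0.5029 − 0.3897 = 0.1132 which rounds to 0.11
Risk-neutral Pr[S_T < K] = N(−d₂) = N(-0.11) = 0.4562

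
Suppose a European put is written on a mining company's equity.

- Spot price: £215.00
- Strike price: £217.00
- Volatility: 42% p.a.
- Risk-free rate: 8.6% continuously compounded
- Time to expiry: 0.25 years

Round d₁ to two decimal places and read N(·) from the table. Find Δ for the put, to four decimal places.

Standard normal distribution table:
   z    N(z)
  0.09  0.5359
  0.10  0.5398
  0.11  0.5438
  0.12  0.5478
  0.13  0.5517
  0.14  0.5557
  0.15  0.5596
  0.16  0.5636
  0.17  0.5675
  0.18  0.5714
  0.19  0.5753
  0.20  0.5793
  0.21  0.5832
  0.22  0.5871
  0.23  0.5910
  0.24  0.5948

-0.4364

T = 0.25;  σ√T = 0.2100
d₁ = [ln(215/217) + (0.086 + 0.42²/2)·0.25] / 0.2100 = [-0.0093 + 0.0435] / 0.2100 = 0.1633 ⇒ 0.16
N(d₁) = N(0.16) = 0.5636
Δ_put = N(d₁) − 1 = 0.5636 − 1 = -0.4364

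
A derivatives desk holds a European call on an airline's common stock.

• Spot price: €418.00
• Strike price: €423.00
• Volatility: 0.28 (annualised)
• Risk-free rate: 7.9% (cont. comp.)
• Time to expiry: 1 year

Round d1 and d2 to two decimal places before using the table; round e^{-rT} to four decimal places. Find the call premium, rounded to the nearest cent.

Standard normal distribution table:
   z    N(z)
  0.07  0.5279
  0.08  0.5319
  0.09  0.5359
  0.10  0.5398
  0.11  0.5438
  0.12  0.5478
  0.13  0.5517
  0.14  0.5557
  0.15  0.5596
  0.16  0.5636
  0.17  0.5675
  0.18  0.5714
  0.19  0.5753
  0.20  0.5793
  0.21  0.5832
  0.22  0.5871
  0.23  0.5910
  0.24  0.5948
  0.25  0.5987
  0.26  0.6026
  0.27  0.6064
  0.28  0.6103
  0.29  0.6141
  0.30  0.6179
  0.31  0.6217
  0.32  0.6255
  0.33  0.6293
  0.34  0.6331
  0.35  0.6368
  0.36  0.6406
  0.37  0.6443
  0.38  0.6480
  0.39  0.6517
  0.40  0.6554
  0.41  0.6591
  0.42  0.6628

€59.88

σ√T = 0.28 × 1.0000 = 0.2800
d₁ = [ln(418/423) + (0.079 + 0.28²/2)·1] / 0.2800 = [-0.0119 + 0.1182] / 0.2800 = 0.3797 ≈ 0.38
d₂ = d₁ − σ√T = 0.3797 − 0.2800 = 0.0997 ≈ 0.10
exp(−rT) = exp(−0.079·1) = 0.9240
N(d₁) = N(0.38) = 0.6480;  N(d₂) = N(0.10) = 0.5398
C = 418·0.6480 − 423·0.9240·0.5398 = 270.8640 − 210.9819 = 59.8821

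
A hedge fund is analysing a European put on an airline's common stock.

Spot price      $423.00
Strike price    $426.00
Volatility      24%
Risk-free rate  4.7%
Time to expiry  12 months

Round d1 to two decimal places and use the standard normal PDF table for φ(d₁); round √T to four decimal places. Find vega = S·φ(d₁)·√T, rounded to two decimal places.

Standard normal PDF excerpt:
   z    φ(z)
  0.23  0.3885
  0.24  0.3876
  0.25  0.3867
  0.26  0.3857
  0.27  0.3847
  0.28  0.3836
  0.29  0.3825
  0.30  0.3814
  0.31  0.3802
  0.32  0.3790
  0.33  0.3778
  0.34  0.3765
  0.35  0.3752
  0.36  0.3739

σ√T = 0.24·√1 = 0.2400
d₁ = [ln(423/426) + (0.047 + 0.24²/2)·1] / 0.2400 = [-0.0071 + 0.0758] / 0.2400 = 0.2864 ⇒ 0.29
√T = √1 = 1.0000
φ(d₁) = φ(0.29) = 0.3825
vega = S·φ(d₁)·√T = 423·0.3825·1.0000 = 161.7975

161.80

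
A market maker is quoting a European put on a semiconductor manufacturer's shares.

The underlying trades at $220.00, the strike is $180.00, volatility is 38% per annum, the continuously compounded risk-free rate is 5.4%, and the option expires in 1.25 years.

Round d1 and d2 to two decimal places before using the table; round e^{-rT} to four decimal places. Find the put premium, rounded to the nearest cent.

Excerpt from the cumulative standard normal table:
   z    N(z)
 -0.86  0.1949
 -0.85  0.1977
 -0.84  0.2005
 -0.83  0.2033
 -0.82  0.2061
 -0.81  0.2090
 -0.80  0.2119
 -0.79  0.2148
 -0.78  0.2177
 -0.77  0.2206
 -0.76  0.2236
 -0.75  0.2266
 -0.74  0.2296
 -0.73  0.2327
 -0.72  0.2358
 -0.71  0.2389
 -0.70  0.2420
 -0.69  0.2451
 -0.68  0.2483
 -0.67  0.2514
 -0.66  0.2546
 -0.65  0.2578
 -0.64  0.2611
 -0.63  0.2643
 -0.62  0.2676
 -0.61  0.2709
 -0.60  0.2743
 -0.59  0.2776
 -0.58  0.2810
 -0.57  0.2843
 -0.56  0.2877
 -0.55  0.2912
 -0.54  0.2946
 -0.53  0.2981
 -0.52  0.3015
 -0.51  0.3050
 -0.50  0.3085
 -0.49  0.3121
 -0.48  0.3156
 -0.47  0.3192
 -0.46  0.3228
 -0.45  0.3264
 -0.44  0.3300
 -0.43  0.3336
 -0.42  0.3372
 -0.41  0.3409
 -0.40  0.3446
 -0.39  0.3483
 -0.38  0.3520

$12.62

σ√T = 0.38 × 1.1180 = 0.4249
d₁ = [ln(220/180) + (0.054 + 0.38²/2)·1.25] / 0.4249 = [0.2007 + 0.1578] / 0.4249 = 0.8436 ⇒ 0.84
d₂ = d₁ − σ√T = 0.8436 − 0.4249 = 0.4188 ⇒ 0.42
exp(−rT) = exp(−0.054·1.25) = 0.9347
P = 180·0.9347·N(-0.42) − 220·N(-0.84) = 180·0.9347·0.3372 − 220·0.2005 = 56.7326 − 44.1100 = 12.6226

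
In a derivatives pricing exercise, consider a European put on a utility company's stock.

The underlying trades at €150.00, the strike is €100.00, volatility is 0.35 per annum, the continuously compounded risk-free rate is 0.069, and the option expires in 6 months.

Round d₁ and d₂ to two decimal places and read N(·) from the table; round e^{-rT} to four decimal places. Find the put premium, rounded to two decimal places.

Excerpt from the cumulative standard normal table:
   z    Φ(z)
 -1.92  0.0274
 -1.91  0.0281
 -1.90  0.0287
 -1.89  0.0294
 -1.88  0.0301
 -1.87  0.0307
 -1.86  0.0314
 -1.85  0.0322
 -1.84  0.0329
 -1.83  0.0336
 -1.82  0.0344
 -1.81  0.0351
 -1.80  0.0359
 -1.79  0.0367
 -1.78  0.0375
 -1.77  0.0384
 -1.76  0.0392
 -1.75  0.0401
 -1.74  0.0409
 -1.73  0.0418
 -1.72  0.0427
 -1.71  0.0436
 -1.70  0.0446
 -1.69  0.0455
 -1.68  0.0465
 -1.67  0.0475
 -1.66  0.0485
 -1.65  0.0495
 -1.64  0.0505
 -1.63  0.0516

€0.48

σ√T = 0.35 × 0.7071 = 0.2475
d₁ = [ln(150/100) + (0.069 + 0.35²/2)·0.5] / 0.2475 = [0.4055 + 0.0651] / 0.2475 = 1.9015 ⇒ 1.90
d₂ = d₁ − σ√T = 1.9015 − 0.2475 = 1.6540 ⇒ 1.65
e^(−rT) = e^(−0.069·0.5) = 0.9661
N(−d₂) = N(-1.65) = 0.0495;  N(−d₁) = N(-1.90) = 0.0287
P = 100·0.9661·0.0495 − 150·0.0287 = 4.7822 − 4.3050 = 0.4772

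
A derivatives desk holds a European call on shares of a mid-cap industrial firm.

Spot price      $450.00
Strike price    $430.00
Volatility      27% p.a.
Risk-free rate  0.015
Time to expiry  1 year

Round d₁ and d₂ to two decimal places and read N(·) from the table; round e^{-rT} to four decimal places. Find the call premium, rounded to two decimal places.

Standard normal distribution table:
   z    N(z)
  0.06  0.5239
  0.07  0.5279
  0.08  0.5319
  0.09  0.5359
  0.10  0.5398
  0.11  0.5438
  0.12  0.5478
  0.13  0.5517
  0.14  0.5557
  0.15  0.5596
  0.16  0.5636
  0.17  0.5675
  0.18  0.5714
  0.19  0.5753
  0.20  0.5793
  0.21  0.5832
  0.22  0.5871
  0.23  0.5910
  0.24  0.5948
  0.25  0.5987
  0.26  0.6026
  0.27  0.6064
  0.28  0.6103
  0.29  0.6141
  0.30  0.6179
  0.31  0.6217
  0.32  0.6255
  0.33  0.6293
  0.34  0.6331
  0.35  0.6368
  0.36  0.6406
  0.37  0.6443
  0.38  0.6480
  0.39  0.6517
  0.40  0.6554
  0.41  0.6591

σ√T = 0.27 × 1.0000 = 0.2700
d₁ = [ln(450/430) + (0.015 + ½·0.27²)·1] / (σ√T) = (0.0455 + 0.0515) / 0.2700 = 0.3589 → 0.36
d₂ = 0.3589 − 0.2700 = 0.0889 → 0.09
exp(−rT) = exp(−0.015·1) = 0.9851
N(d₁) = N(0.36) = 0.6406;  N(d₂) = N(0.09) = 0.5359
C = 450·0.6406 − 430·0.9851·0.5359 = 288.2700 − 227.0035 = 61.2665

$61.27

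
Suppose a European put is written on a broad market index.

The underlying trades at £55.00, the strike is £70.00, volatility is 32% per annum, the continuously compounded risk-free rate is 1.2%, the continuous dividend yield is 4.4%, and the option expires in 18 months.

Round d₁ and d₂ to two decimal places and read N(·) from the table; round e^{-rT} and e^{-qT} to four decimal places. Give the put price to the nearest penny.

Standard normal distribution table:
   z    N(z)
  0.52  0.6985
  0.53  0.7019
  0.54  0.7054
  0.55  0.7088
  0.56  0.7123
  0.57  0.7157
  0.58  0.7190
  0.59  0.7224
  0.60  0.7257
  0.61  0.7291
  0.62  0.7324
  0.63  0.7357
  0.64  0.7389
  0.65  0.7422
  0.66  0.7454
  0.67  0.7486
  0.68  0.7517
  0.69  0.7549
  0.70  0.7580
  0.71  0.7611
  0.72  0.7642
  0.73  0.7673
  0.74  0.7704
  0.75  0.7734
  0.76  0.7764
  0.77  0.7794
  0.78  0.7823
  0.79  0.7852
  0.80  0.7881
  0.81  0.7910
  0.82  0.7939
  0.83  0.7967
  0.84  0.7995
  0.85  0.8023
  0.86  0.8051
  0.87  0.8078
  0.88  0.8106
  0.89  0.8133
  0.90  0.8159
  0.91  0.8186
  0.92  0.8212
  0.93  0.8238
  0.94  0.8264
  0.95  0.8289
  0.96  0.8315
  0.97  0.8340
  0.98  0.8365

£20.32

σ√T = 0.32 × 1.2247 = 0.3919
d₁ = [ln(55/70) + (0.012 − 0.044 + 0.32²/2)·1.5] / 0.3919 = [-0.2412 + 0.0288] / 0.3919 = -0.5419 ⇒ -0.54
d₂ = d₁ − σ√T = -0.5419 − 0.3919 = -0.9338 ⇒ -0.93
e^(−qT) = e^(−0.044·1.5) = 0.9361;  e^(−rT) = e^(−0.012·1.5) = 0.9822
N(−d₂) = N(0.93) = 0.8238;  N(−d₁) = N(0.54) = 0.7054
P = 70·0.9822·0.8238 − 55·0.9361·0.7054 = 56.6395 − 36.3179 = 20.3217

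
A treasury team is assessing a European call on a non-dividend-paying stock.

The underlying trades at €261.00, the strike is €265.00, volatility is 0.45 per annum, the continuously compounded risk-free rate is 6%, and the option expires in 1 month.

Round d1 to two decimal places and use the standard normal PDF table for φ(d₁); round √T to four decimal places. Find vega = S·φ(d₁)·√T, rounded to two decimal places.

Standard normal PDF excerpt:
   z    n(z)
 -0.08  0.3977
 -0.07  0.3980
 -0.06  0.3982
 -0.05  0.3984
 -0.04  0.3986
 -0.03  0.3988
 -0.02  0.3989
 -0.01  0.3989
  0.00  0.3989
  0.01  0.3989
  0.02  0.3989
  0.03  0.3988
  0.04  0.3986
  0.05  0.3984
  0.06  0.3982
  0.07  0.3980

σ√T = 0.45·√0.08333 = 0.1299
d₁ = [ln(261/265) + (0.06 + ½·0.45²)·0.08333] / (σ√T) = (-0.0152 + 0.0134) / 0.1299 = -0.0136 ⇒ -0.01
√T = √0.08333 = 0.2887
φ(d₁) = φ(-0.01) = 0.3989
vega = S·φ(d₁)·√T = 261·0.3989·0.2887 = 30.0574

30.06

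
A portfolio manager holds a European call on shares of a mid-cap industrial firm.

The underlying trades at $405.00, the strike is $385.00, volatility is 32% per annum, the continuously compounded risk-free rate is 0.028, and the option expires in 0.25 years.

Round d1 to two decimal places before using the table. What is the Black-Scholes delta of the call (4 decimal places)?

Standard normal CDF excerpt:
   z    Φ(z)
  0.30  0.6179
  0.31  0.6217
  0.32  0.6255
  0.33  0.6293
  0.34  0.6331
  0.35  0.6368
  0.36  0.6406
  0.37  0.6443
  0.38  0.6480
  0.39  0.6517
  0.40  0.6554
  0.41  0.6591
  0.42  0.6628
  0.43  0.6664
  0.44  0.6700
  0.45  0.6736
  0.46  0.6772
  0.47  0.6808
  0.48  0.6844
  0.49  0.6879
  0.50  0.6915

σ√T = 0.32 × 0.5000 = 0.1600
d₁ = [ln(405/385) + (0.028 + 0.32²/2)·0.25] / 0.1600 = [0.0506 + 0.0198] / 0.1600 = 0.4403 → 0.44
N(d₁) = N(0.44) = 0.6700
Δ_call = N(d₁) = 0.6700

0.6700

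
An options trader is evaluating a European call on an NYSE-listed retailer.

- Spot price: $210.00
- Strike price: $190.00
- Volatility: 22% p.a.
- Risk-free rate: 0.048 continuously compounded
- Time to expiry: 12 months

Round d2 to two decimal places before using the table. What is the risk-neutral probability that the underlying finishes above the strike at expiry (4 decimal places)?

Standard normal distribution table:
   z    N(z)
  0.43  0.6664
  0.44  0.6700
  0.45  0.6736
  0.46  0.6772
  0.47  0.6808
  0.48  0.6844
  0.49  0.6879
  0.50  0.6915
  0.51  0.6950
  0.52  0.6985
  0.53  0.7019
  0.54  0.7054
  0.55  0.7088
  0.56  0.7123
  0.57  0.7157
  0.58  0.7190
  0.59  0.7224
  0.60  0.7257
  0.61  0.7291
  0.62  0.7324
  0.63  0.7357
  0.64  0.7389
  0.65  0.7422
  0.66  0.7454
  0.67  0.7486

σ√T = 0.22 × 1.0000 = 0.2200
d₁ = [ln(210/190) + (0.048 + 0.22²/2)·1] / 0.2200 = [0.1001 + 0.0722] / 0.2200 = 0.7831 ≈ 0.78
d₂ = d₁ − σ√T = 0.7831 − 0.2200 = 0.5631 ≈ 0.56
Pr(exercise) under Q = N(d₂) = 0.7123

0.7123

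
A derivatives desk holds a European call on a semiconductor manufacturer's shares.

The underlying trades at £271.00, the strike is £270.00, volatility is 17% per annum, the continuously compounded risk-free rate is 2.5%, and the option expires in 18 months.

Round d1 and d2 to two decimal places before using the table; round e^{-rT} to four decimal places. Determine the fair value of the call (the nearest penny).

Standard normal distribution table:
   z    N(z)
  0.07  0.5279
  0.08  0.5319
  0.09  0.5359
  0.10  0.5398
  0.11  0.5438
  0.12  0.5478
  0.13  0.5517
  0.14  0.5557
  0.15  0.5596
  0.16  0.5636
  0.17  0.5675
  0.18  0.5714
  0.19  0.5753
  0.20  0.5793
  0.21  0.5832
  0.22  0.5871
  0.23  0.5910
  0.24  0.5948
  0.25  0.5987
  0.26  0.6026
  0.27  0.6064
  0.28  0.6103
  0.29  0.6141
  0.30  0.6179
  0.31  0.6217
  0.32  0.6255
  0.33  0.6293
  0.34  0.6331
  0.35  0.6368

σ√T = 0.17 × 1.2247 = 0.2082
d₁ = [ln(271/270) + (0.025 + 0.17²/2)·1.5] / 0.2082 = [0.0037 + 0.0592] / 0.2082 = 0.3020 ≈ 0.30
d₂ = d₁ − σ√T = 0.3020 − 0.2082 = 0.0938 ≈ 0.09
exp(−rT) = exp(−0.025·1.5) = 0.9632
N(d₁) = N(0.30) = 0.6179;  N(d₂) = N(0.09) = 0.5359
C = 271·0.6179 − 270·0.9632·0.5359 = 167.4509 − 139.3683 = 28.0826

£28.08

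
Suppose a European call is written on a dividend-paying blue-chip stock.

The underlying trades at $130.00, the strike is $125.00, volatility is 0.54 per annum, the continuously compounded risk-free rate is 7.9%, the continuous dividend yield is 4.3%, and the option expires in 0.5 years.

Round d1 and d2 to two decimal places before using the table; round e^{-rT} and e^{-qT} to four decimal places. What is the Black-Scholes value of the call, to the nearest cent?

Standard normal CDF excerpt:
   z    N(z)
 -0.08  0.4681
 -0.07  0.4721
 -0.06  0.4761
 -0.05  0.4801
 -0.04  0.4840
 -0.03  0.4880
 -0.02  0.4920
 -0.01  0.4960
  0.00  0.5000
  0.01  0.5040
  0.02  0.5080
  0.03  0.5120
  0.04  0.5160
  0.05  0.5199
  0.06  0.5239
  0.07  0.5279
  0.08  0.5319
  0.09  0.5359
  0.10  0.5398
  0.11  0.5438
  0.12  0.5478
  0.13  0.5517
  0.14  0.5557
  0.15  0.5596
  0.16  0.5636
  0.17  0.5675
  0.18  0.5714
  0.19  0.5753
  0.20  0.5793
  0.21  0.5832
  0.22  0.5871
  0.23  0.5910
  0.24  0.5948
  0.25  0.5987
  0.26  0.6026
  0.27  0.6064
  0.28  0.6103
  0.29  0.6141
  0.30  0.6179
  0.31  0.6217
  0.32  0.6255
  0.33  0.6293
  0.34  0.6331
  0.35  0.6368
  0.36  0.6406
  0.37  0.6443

σ√T = 0.54·√0.5 = 0.3818
d₁ = [ln(130/125) + (0.079 − 0.043 + 0.54²/2)·0.5] / 0.3818 = [0.0392 + 0.0909] / 0.3818 = 0.3408 ⇒ 0.34
d₂ = d₁ − σ√T = 0.3408 − 0.3818 = -0.0411 ⇒ -0.04
e^(−qT) = e^(−0.043·0.5) = 0.9787;  e^(−rT) = e^(−0.079·0.5) = 0.9613
C = 130·0.9787·N(0.34) − 125·0.9613·N(-0.04) = 130·0.9787·0.6331 − 125·0.9613·0.4840 = 80.5499 − 58.1587 = 22.3913

$22.39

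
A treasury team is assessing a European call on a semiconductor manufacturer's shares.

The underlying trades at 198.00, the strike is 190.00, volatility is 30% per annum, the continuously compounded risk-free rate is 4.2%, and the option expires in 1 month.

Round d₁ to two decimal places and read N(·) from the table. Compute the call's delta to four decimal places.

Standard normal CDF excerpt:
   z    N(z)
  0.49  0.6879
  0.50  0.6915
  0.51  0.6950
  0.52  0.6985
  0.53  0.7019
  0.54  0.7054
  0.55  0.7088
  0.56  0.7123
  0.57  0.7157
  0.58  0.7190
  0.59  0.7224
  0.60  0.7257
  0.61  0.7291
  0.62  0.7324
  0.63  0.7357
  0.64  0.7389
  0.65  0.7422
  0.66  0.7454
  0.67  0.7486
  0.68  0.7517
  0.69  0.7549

0.7123

σ√T = 0.3 × 0.2887 = 0.0866
d₁ = [ln(198/190) + (0.042 + 0.3²/2)·0.08333] / 0.0866 = [0.0412 + 0.0072] / 0.0866 = 0.5599 which rounds to 0.56
N(d₁) = N(0.56) = 0.7123
Δ_call = N(d₁) = 0.7123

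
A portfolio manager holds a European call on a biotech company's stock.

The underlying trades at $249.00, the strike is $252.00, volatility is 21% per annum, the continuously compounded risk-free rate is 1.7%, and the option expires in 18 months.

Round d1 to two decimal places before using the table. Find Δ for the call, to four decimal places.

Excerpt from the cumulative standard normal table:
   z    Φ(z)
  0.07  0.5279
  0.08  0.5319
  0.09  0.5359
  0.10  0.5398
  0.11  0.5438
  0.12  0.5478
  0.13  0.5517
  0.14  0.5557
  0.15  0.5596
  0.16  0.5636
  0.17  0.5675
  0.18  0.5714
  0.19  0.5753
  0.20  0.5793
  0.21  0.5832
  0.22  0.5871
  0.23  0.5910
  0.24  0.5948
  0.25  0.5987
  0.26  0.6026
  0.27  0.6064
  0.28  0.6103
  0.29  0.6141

0.5714

σ√T = 0.21 × 1.2247 = 0.2572
ln(S/K) + (r + σ²/2)T = ln(249/252) + (0.017 + 0.21²/2)·1.5 = -0.0120 + 0.0586 = 0.0466
d₁ = 0.0466 / 0.2572 = 0.1812 ≈ 0.18
N(d₁) = N(0.18) = 0.5714
Δ_call = N(d₁) = 0.5714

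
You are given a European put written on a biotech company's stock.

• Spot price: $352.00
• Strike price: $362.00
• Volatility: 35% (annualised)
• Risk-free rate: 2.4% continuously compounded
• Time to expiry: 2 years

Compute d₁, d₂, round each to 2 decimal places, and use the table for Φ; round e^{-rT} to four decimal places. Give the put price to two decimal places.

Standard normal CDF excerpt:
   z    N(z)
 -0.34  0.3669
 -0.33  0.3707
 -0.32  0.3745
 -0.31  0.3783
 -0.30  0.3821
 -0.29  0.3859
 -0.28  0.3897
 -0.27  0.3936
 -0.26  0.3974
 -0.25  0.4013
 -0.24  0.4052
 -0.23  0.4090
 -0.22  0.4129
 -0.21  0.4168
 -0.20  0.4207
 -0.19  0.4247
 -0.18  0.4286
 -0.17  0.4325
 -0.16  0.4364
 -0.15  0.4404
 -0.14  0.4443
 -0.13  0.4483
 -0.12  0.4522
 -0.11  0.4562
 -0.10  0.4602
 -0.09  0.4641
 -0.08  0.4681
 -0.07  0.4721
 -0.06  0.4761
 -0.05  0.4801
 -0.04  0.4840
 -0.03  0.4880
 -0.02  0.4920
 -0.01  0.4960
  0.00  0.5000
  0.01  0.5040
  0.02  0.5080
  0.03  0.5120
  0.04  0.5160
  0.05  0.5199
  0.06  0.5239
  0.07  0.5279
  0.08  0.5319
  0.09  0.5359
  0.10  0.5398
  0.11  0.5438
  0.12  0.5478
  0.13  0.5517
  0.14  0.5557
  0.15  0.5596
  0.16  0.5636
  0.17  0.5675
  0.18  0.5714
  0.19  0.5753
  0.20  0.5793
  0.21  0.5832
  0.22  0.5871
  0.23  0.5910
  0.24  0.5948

$65.38

T = 2;  σ√T = 0.4950
ln(S/K) + (r + σ²/2)T = ln(352/362) + (0.024 + 0.35²/2)·2 = -0.0280 + 0.1705 = 0.1425
d₁ = 0.1425 / 0.4950 = 0.2879 which rounds to 0.29
d₂ = d₁ − σ√T = 0.2879 − 0.4950 = -0.2071 which rounds to -0.21
e^(−rT) = e^(−0.024·2) = 0.9531
N(−d₂) = N(0.21) = 0.5832;  N(−d₁) = N(-0.29) = 0.3859
P = 362·0.9531·0.5832 − 352·0.3859 = 201.2169 − 135.8368 = 65.3801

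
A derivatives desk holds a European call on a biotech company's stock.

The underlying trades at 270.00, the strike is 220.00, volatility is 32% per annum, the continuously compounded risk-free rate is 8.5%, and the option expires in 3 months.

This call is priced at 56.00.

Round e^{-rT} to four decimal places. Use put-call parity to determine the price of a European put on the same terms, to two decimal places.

1.38

exp(−rT) = exp(−0.085·0.25) = 0.9790
Put-call parity: C − P = S − K·e^(−rT) = 270 − 220·0.9790 = 270 − 215.3800 = 54.6200
P = C − (C − P) = 56.00 − (54.6200) = 1.3800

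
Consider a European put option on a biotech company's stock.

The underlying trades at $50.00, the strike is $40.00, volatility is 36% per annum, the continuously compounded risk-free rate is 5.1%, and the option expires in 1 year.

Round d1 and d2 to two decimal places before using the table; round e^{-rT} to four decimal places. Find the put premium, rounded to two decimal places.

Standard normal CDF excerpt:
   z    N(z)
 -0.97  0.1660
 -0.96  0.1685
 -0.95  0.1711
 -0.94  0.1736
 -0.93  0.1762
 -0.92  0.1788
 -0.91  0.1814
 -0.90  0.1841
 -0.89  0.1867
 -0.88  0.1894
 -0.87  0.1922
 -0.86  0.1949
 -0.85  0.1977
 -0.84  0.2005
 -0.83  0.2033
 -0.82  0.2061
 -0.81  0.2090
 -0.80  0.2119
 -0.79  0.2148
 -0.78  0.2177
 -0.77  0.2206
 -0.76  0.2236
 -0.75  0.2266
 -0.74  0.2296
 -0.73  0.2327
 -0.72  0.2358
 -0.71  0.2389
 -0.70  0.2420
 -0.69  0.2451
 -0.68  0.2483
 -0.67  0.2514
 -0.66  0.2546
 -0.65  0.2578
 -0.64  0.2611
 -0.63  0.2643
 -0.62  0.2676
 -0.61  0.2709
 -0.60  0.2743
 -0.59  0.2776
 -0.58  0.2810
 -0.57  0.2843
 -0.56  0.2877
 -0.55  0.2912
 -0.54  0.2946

$2.00

T = 1;  σ√T = 0.3600
d₁ = [ln(50/40) + (0.051 + ½·0.36²)·1] / (σ√T) = (0.2231 + 0.1158) / 0.3600 = 0.9415 ⇒ 0.94
d₂ = 0.9415 − 0.3600 = 0.5815 ⇒ 0.58
exp(−rT) = exp(−0.051·1) = 0.9503
P = 40·0.9503·N(-0.58) − 50·N(-0.94) = 40·0.9503·0.2810 − 50·0.1736 = 10.6814 − 8.6800 = 2.0014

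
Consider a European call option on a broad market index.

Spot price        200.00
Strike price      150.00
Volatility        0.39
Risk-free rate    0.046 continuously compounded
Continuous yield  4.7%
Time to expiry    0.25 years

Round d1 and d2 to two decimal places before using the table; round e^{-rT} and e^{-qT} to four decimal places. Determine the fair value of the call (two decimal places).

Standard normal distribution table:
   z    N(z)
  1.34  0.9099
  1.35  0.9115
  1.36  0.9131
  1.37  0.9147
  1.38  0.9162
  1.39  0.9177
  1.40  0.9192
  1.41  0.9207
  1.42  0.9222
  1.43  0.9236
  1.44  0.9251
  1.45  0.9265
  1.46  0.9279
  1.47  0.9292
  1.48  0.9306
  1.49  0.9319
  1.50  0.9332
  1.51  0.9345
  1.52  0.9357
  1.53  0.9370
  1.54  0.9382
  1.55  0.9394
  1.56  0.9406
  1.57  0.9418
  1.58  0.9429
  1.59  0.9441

50.29

σ√T = 0.39·√0.25 = 0.1950
ln(S/K) + (r − q + σ²/2)T = ln(200/150) + (0.046 − 0.047 + 0.39²/2)·0.25 = 0.2877 + 0.0188 = 0.3064
d₁ = 0.3064 / 0.1950 = 1.5715 → 1.57
d₂ = d₁ − σ√T = 1.5715 − 0.1950 = 1.3765 → 1.38
exp(−qT) = exp(−0.047·0.25) = 0.9883;  exp(−rT) = exp(−0.046·0.25) = 0.9886
N(d₁) = N(1.57) = 0.9418;  N(d₂) = N(1.38) = 0.9162
C = 200·0.9883·0.9418 − 150·0.9886·0.9162 = 186.1562 − 135.8633 = 50.2929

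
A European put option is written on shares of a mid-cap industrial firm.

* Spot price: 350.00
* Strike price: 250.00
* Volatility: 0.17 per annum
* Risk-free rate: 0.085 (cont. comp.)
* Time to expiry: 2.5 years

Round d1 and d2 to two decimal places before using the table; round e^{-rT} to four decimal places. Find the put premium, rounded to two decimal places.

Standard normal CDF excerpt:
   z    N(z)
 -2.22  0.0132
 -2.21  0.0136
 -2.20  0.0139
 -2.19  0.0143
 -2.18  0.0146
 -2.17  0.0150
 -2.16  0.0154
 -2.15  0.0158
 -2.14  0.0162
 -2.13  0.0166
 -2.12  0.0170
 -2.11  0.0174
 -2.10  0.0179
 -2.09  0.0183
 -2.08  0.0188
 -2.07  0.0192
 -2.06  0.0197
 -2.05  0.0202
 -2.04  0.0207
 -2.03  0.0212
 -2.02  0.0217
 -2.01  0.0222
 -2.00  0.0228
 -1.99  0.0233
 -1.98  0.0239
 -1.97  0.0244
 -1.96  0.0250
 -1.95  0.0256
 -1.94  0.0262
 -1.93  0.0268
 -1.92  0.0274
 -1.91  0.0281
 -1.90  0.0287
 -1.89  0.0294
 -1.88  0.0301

0.57

T = 2.5;  σ√T = 0.2688
ln(S/K) + (r + σ²/2)T = ln(350/250) + (0.085 + 0.17²/2)·2.5 = 0.3365 + 0.2486 = 0.5851
d₁ = 0.5851 / 0.2688 = 2.1768 ⇒ 2.18
d₂ = d₁ − σ√T = 2.1768 − 0.2688 = 1.9080 ⇒ 1.91
exp(−rT) = exp(−0.085·2.5) = 0.8086
N(−d₂) = N(-1.91) = 0.0281;  N(−d₁) = N(-2.18) = 0.0146
P = 250·0.8086·0.0281 − 350·0.0146 = 5.6804 − 5.1100 = 0.5704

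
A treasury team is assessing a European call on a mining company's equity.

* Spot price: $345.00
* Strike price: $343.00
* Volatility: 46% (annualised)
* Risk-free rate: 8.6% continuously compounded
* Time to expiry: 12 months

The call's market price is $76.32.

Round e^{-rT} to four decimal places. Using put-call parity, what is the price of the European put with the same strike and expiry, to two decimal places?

exp(−rT) = exp(−0.086·1) = 0.9176
Put-call parity: C − P = S − K·e^(−rT) = 345 − 343·0.9176 = 345 − 314.7368 = 30.2632
P = C − (C − P) = 76.32 − (30.2632) = 46.0568

$46.06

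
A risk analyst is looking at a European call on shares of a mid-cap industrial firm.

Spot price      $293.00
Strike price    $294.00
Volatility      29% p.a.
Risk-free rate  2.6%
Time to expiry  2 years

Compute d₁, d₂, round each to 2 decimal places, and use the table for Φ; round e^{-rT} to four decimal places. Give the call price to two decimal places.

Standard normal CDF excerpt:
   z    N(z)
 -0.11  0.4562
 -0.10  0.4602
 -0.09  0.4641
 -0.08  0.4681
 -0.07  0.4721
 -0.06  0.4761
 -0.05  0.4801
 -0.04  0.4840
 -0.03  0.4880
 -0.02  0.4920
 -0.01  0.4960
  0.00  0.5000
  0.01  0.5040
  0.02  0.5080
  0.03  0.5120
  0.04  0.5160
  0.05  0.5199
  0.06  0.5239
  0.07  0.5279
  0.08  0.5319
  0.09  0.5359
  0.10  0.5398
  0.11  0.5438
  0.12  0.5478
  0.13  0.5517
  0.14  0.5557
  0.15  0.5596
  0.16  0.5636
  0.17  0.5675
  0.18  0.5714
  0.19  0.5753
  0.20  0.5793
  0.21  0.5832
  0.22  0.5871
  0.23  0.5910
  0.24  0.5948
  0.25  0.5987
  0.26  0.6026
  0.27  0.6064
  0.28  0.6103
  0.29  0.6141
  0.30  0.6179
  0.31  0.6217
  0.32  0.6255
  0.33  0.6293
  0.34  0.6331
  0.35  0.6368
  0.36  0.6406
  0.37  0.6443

T = 2;  σ√T = 0.4101
d₁ = [ln(293/294) + (0.026 + 0.29²/2)·2] / 0.4101 = [-0.0034 + 0.1361] / 0.4101 = 0.3235 → 0.32
d₂ = d₁ − σ√T = 0.3235 − 0.4101 = -0.0866 → -0.09
exp(−rT) = exp(−0.026·2) = 0.9493
N(d₁) = N(0.32) = 0.6255;  N(d₂) = N(-0.09) = 0.4641
C = 293·0.6255 − 294·0.9493·0.4641 = 183.2715 − 129.5276 = 53.7439

$53.74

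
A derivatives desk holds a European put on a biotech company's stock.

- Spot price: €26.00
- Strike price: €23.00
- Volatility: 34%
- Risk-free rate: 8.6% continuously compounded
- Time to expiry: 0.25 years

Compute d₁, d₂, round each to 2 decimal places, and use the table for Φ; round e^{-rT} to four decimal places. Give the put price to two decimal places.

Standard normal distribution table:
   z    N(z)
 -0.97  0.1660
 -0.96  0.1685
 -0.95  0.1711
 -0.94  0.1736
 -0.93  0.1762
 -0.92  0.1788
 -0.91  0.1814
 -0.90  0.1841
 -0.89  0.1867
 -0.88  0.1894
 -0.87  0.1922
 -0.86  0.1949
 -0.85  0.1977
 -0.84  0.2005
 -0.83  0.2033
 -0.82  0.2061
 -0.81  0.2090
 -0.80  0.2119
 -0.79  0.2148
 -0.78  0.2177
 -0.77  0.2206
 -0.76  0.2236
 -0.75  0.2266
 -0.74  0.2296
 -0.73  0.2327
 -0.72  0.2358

T = 0.25;  σ√T = 0.1700
ln(S/K) + (r + σ²/2)T = ln(26/23) + (0.086 + 0.34²/2)·0.25 = 0.1226 + 0.0360 = 0.1586
d₁ = 0.1586 / 0.1700 = 0.9327 → 0.93
d₂ = d₁ − σ√T = 0.9327 − 0.1700 = 0.7627 → 0.76
e^(−rT) = e^(−0.086·0.25) = 0.9787
N(−d₂) = N(-0.76) = 0.2236;  N(−d₁) = N(-0.93) = 0.1762
P = 23·0.9787·0.2236 − 26·0.1762 = 5.0333 − 4.5812 = 0.4521

€0.45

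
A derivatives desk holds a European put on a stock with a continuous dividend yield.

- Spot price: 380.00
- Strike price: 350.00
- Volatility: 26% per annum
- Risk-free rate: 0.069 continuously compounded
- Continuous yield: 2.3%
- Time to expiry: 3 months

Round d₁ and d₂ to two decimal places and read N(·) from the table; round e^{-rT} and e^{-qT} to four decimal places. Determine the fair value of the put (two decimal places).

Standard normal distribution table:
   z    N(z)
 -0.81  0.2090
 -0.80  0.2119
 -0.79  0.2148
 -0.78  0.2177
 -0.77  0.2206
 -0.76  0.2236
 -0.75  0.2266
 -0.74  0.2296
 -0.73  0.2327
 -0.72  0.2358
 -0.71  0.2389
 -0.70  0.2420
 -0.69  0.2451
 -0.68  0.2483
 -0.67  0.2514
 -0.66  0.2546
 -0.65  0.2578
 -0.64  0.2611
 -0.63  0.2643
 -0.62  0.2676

σ√T = 0.26 × 0.5000 = 0.1300
d₁ = [ln(380/350) + (0.069 − 0.023 + 0.26²/2)·0.25] / 0.1300 = [0.0822 + 0.0200] / 0.1300 = 0.7861 → 0.79
d₂ = d₁ − σ√T = 0.7861 − 0.1300 = 0.6561 → 0.66
e^(−qT) = e^(−0.023·0.25) = 0.9943;  e^(−rT) = e^(−0.069·0.25) = 0.9829
N(−d₂) = N(-0.66) = 0.2546;  N(−d₁) = N(-0.79) = 0.2148
P = 350·0.9829·0.2546 − 380·0.9943·0.2148 = 87.5862 − 81.1587 = 6.4275

6.43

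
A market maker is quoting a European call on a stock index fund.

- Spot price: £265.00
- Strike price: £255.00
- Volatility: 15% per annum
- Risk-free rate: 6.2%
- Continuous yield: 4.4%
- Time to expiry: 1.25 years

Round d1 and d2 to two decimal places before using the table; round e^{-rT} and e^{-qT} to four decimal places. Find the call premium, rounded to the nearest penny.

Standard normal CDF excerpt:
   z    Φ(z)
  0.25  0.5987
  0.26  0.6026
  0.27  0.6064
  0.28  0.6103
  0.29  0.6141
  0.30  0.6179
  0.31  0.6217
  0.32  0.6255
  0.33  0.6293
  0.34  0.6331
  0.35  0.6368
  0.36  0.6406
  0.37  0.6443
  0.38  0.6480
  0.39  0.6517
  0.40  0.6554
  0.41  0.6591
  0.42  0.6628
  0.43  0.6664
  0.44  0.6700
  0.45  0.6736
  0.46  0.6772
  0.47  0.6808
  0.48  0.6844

T = 1.25;  σ√T = 0.1677
d₁ = [ln(265/255) + (0.062 − 0.044 + 0.15²/2)·1.25] / 0.1677 = [0.0385 + 0.0366] / 0.1677 = 0.4474 which rounds to 0.45
d₂ = d₁ − σ√T = 0.4474 − 0.1677 = 0.2797 which rounds to 0.28
e^(−qT) = e^(−0.044·1.25) = 0.9465;  e^(−rT) = e^(−0.062·1.25) = 0.9254
N(d₁) = N(0.45) = 0.6736;  N(d₂) = N(0.28) = 0.6103
C = 265·0.9465·0.6736 − 255·0.9254·0.6103 = 168.9540 − 144.0168 = 24.9373

£24.94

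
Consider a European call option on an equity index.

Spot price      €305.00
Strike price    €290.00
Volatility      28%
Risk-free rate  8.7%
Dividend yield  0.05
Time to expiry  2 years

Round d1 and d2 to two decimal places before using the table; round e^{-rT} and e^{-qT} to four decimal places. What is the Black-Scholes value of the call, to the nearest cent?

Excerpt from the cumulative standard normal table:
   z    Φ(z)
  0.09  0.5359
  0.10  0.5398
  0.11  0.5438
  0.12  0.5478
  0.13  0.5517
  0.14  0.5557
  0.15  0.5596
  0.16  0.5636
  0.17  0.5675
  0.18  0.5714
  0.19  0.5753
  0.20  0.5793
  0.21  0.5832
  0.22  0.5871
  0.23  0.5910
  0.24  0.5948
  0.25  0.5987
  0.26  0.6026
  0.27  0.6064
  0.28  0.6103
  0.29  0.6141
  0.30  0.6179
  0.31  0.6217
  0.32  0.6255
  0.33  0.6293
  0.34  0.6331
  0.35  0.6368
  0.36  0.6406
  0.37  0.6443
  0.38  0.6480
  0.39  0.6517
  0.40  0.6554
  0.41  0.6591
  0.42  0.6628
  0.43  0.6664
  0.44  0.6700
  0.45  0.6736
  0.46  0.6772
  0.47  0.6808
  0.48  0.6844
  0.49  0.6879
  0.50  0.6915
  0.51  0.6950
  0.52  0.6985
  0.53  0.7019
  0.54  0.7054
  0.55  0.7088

€58.30

σ√T = 0.28·√2 = 0.3960
d₁ = [ln(305/290) + (0.087 − 0.05 + ½·0.28²)·2] / (σ√T) = (0.0504 + 0.1524) / 0.3960 = 0.5122 ⇒ 0.51
d₂ = 0.5122 − 0.3960 = 0.1162 ⇒ 0.12
exp(−qT) = exp(−0.05·2) = 0.9048;  exp(−rT) = exp(−0.087·2) = 0.8403
N(d₁) = N(0.51) = 0.6950;  N(d₂) = N(0.12) = 0.5478
C = 305·0.9048·0.6950 − 290·0.8403·0.5478 = 191.7950 − 133.4917 = 58.3032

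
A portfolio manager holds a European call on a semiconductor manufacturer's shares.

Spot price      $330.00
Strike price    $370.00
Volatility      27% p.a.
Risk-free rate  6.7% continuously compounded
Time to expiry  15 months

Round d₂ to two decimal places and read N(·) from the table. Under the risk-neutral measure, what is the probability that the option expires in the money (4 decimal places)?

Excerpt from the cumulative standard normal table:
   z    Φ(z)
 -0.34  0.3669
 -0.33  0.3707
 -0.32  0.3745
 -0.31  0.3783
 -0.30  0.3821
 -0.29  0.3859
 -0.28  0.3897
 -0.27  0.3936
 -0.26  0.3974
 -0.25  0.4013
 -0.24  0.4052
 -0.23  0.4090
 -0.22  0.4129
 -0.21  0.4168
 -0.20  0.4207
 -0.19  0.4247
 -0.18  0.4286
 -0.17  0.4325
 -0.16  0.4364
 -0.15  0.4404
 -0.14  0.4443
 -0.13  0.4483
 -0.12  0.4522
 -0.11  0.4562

σ√T = 0.27 × 1.1180 = 0.3019
d₁ = [ln(330/370) + (0.067 + 0.27²/2)·1.25] / 0.3019 = [-0.1144 + 0.1293] / 0.3019 = 0.0494 ⇒ 0.05
d₂ = d₁ − σ√T = 0.0494 − 0.3019 = -0.2525 ⇒ -0.25
Risk-neutral Pr[S_T > K] = N(d₂) = N(-0.25) = 0.4013

0.4013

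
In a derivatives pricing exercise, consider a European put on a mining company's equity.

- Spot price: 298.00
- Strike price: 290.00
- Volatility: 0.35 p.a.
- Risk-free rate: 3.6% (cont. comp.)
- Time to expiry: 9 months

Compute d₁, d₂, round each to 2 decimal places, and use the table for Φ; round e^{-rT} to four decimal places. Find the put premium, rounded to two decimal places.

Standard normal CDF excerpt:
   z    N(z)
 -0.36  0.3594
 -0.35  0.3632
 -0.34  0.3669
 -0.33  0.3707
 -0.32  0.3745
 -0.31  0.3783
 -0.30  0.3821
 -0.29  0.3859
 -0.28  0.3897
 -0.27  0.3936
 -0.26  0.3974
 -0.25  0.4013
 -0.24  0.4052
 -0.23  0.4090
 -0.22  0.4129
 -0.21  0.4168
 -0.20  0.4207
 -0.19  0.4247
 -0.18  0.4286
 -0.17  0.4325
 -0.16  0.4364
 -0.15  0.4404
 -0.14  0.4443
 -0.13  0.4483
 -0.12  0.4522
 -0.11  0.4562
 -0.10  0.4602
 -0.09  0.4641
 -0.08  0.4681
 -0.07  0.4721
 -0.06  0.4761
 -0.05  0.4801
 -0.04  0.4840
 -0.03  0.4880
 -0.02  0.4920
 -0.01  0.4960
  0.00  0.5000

27.29

σ√T = 0.35·√0.75 = 0.3031
d₁ = [ln(298/290) + (0.036 + 0.35²/2)·0.75] / 0.3031 = [0.0272 + 0.0729] / 0.3031 = 0.3304 → 0.33
d₂ = d₁ − σ√T = 0.3304 − 0.3031 = 0.0273 → 0.03
exp(−rT) = exp(−0.036·0.75) = 0.9734
N(−d₂) = N(-0.03) = 0.4880;  N(−d₁) = N(-0.33) = 0.3707
P = 290·0.9734·0.4880 − 298·0.3707 = 137.7556 − 110.4686 = 27.2870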